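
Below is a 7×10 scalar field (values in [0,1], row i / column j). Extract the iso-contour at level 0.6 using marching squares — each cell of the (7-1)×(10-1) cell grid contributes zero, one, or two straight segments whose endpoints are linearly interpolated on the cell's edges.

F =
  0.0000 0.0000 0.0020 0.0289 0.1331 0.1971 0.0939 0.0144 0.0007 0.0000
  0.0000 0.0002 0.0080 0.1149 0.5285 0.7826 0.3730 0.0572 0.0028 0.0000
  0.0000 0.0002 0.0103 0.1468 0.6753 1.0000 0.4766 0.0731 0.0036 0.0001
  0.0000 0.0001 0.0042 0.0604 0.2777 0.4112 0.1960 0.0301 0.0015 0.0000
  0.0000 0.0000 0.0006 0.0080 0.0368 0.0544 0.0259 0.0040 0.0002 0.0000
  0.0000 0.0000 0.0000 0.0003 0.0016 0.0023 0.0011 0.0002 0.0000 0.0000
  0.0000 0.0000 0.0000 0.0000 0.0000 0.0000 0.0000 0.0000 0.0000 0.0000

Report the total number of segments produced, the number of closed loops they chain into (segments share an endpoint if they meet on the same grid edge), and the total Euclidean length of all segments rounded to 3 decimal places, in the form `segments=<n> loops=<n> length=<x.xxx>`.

cell (0,4): code 0100 → (0.688,5.000)–(1.000,4.281)
cell (0,5): code 1000 → (1.000,5.446)–(0.688,5.000)
cell (1,3): code 0100 → (1.487,4.000)–(2.000,3.858)
cell (1,4): code 1110 → (1.000,4.281)–(1.487,4.000)
cell (1,5): code 1001 → (2.000,5.764)–(1.000,5.446)
cell (2,3): code 0010 → (2.000,3.858)–(2.189,4.000)
cell (2,4): code 0011 → (2.189,4.000)–(2.679,5.000)
cell (2,5): code 0001 → (2.679,5.000)–(2.000,5.764)
total: 8 segments, chained into 1 closed loop(s), length Σ = 5.844874

segments=8 loops=1 length=5.845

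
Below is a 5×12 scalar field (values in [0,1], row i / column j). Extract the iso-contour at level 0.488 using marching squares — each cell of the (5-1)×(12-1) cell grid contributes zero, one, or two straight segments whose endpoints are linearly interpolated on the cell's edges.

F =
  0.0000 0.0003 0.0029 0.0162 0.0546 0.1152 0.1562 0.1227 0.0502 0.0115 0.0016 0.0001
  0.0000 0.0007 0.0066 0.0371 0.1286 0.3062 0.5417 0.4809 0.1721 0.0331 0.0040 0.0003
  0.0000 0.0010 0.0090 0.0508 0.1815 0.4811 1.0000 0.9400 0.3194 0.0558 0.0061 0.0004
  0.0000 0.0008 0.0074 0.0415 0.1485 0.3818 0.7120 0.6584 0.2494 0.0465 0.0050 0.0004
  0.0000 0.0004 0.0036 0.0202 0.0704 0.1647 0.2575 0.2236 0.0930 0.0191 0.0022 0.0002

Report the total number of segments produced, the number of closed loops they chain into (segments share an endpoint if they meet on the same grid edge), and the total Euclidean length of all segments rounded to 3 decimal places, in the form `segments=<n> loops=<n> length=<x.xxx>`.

segments=10 loops=1 length=8.269

cell (0,5): code 0100 → (0.861,6.000)–(1.000,5.772)
cell (0,6): code 1000 → (1.000,6.883)–(0.861,6.000)
cell (1,5): code 0110 → (1.000,5.772)–(2.000,5.013)
cell (1,6): code 1101 → (1.015,7.000)–(1.000,6.883)
cell (1,7): code 1000 → (2.000,7.728)–(1.015,7.000)
cell (2,5): code 0110 → (2.000,5.013)–(3.000,5.322)
cell (2,7): code 1001 → (3.000,7.417)–(2.000,7.728)
cell (3,5): code 0010 → (3.000,5.322)–(3.493,6.000)
cell (3,6): code 0011 → (3.493,6.000)–(3.392,7.000)
cell (3,7): code 0001 → (3.392,7.000)–(3.000,7.417)
total: 10 segments, chained into 1 closed loop(s), length Σ = 8.268502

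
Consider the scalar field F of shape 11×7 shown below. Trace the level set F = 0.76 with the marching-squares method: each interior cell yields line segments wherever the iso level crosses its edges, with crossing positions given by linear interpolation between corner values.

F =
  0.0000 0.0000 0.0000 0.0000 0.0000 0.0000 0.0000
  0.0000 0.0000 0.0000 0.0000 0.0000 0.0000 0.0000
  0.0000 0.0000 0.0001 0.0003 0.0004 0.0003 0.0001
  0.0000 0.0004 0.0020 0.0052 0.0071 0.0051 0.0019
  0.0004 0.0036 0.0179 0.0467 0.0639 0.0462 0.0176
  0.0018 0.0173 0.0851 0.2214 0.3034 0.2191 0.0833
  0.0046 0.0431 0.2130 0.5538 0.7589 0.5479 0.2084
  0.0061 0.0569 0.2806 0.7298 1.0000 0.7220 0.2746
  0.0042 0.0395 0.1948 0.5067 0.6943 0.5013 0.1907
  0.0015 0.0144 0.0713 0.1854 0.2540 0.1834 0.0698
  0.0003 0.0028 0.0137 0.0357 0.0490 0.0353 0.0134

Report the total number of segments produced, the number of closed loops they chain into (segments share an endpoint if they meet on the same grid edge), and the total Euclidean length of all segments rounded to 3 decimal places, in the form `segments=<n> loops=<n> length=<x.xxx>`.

segments=4 loops=1 length=5.004

cell (6,3): code 0100 → (6.005,4.000)–(7.000,3.112)
cell (6,4): code 1000 → (7.000,4.863)–(6.005,4.000)
cell (7,3): code 0010 → (7.000,3.112)–(7.785,4.000)
cell (7,4): code 0001 → (7.785,4.000)–(7.000,4.863)
total: 4 segments, chained into 1 closed loop(s), length Σ = 5.004119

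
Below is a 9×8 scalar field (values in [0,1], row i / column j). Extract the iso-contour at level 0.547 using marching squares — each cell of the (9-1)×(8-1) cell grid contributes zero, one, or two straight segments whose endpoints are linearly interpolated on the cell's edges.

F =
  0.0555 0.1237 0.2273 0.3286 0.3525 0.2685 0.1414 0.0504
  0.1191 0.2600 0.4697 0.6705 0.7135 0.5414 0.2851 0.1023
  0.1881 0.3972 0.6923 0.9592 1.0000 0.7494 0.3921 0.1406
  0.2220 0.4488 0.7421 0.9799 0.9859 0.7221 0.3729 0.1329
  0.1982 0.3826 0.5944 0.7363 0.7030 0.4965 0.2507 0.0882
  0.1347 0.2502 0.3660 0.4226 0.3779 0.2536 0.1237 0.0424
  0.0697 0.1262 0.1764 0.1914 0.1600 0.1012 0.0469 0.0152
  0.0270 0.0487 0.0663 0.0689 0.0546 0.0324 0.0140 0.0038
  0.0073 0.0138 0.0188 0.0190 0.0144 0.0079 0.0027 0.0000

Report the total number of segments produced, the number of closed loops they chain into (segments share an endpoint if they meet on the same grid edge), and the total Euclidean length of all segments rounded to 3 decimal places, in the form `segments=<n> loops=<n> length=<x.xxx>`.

cell (0,2): code 0100 → (0.639,3.000)–(1.000,2.385)
cell (0,3): code 1100 → (0.539,4.000)–(0.639,3.000)
cell (0,4): code 1000 → (1.000,4.967)–(0.539,4.000)
cell (1,1): code 0100 → (1.347,2.000)–(2.000,1.508)
cell (1,2): code 1110 → (1.000,2.385)–(1.347,2.000)
cell (1,4): code 1101 → (1.027,5.000)–(1.000,4.967)
cell (1,5): code 1000 → (2.000,5.566)–(1.027,5.000)
cell (2,1): code 0110 → (2.000,1.508)–(3.000,1.335)
cell (2,5): code 1001 → (3.000,5.501)–(2.000,5.566)
cell (3,1): code 0110 → (3.000,1.335)–(4.000,1.776)
cell (3,4): code 1011 → (4.000,4.755)–(3.776,5.000)
cell (3,5): code 0001 → (3.776,5.000)–(3.000,5.501)
cell (4,1): code 0010 → (4.000,1.776)–(4.208,2.000)
cell (4,2): code 0011 → (4.208,2.000)–(4.603,3.000)
cell (4,3): code 0011 → (4.603,3.000)–(4.480,4.000)
cell (4,4): code 0001 → (4.480,4.000)–(4.000,4.755)
total: 16 segments, chained into 1 closed loop(s), length Σ = 12.943173

segments=16 loops=1 length=12.943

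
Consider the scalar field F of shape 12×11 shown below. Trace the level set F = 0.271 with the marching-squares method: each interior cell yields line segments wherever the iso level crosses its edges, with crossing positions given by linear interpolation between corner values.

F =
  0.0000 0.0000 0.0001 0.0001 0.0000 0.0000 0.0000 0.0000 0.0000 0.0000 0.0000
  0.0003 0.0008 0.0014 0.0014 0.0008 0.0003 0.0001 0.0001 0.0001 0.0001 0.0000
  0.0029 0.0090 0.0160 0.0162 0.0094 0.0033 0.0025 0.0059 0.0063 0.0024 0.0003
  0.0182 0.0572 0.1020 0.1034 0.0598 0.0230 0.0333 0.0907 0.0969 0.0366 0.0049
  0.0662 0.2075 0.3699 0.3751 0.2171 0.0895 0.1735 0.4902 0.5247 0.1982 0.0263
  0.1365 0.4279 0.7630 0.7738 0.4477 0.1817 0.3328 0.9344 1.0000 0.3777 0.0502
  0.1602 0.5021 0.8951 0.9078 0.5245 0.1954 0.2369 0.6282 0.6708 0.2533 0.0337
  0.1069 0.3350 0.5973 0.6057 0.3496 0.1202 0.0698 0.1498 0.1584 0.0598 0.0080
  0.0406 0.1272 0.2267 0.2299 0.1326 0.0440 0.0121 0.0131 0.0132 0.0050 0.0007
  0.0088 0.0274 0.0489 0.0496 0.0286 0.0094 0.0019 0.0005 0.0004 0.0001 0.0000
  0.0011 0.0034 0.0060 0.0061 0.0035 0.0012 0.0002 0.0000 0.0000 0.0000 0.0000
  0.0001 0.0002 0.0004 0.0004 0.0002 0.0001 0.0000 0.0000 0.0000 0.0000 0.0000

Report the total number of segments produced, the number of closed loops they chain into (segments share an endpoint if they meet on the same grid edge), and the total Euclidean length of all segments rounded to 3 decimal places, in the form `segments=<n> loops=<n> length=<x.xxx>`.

segments=30 loops=2 length=24.519

cell (3,1): code 0100 → (3.631,2.000)–(4.000,1.391)
cell (3,2): code 1100 → (3.617,3.000)–(3.631,2.000)
cell (3,3): code 1000 → (4.000,3.659)–(3.617,3.000)
cell (3,6): code 0100 → (3.451,7.000)–(4.000,6.308)
cell (3,7): code 1100 → (3.407,8.000)–(3.451,7.000)
cell (3,8): code 1000 → (4.000,8.777)–(3.407,8.000)
cell (4,0): code 0100 → (4.288,1.000)–(5.000,0.462)
cell (4,1): code 1110 → (4.000,1.391)–(4.288,1.000)
cell (4,3): code 1101 → (4.234,4.000)–(4.000,3.659)
cell (4,4): code 1000 → (5.000,4.664)–(4.234,4.000)
cell (4,5): code 0100 → (4.612,6.000)–(5.000,5.591)
cell (4,6): code 1110 → (4.000,6.308)–(4.612,6.000)
cell (4,8): code 1101 → (4.406,9.000)–(4.000,8.777)
cell (4,9): code 1000 → (5.000,9.326)–(4.406,9.000)
cell (5,0): code 0110 → (5.000,0.462)–(6.000,0.324)
cell (5,4): code 1001 → (6.000,4.770)–(5.000,4.664)
cell (5,5): code 0010 → (5.000,5.591)–(5.644,6.000)
cell (5,6): code 0111 → (5.644,6.000)–(6.000,6.087)
cell (5,8): code 1011 → (6.000,8.958)–(5.858,9.000)
cell (5,9): code 0001 → (5.858,9.000)–(5.000,9.326)
cell (6,0): code 0110 → (6.000,0.324)–(7.000,0.719)
cell (6,4): code 1001 → (7.000,4.343)–(6.000,4.770)
cell (6,6): code 0010 → (6.000,6.087)–(6.747,7.000)
cell (6,7): code 0011 → (6.747,7.000)–(6.780,8.000)
cell (6,8): code 0001 → (6.780,8.000)–(6.000,8.958)
cell (7,0): code 0010 → (7.000,0.719)–(7.308,1.000)
cell (7,1): code 0011 → (7.308,1.000)–(7.880,2.000)
cell (7,2): code 0011 → (7.880,2.000)–(7.891,3.000)
cell (7,3): code 0011 → (7.891,3.000)–(7.362,4.000)
cell (7,4): code 0001 → (7.362,4.000)–(7.000,4.343)
total: 30 segments, chained into 2 closed loop(s), length Σ = 24.518510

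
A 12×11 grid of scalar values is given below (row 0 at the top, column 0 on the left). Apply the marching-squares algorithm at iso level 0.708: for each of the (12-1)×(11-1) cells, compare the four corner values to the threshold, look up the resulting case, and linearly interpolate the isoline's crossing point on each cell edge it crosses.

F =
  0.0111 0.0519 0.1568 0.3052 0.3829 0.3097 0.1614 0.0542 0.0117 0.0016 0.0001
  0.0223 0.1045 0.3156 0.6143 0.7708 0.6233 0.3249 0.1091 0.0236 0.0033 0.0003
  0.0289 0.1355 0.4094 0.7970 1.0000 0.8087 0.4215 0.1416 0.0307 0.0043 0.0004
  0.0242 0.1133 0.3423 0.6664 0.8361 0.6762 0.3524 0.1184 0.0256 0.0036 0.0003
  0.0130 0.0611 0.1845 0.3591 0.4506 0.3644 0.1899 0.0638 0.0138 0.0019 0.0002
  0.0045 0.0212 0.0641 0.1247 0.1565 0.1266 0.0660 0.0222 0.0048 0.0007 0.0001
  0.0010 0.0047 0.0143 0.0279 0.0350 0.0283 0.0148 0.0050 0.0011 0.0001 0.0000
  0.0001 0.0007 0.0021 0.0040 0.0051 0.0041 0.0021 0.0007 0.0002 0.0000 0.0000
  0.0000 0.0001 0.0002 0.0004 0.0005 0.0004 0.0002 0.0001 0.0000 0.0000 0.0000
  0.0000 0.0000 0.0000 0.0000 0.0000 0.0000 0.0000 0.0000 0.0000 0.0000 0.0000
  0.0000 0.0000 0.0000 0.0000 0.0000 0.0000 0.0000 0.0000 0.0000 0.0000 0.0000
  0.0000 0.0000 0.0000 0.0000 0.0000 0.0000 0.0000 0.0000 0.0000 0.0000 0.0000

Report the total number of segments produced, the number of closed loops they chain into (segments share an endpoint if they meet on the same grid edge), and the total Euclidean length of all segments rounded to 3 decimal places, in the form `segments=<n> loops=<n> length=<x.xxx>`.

cell (0,3): code 0100 → (0.838,4.000)–(1.000,3.599)
cell (0,4): code 1000 → (1.000,4.426)–(0.838,4.000)
cell (1,2): code 0100 → (1.513,3.000)–(2.000,2.770)
cell (1,3): code 1110 → (1.000,3.599)–(1.513,3.000)
cell (1,4): code 1101 → (1.457,5.000)–(1.000,4.426)
cell (1,5): code 1000 → (2.000,5.260)–(1.457,5.000)
cell (2,2): code 0010 → (2.000,2.770)–(2.681,3.000)
cell (2,3): code 0111 → (2.681,3.000)–(3.000,3.245)
cell (2,4): code 1011 → (3.000,4.801)–(2.760,5.000)
cell (2,5): code 0001 → (2.760,5.000)–(2.000,5.260)
cell (3,3): code 0010 → (3.000,3.245)–(3.332,4.000)
cell (3,4): code 0001 → (3.332,4.000)–(3.000,4.801)
total: 12 segments, chained into 1 closed loop(s), length Σ = 7.479188

segments=12 loops=1 length=7.479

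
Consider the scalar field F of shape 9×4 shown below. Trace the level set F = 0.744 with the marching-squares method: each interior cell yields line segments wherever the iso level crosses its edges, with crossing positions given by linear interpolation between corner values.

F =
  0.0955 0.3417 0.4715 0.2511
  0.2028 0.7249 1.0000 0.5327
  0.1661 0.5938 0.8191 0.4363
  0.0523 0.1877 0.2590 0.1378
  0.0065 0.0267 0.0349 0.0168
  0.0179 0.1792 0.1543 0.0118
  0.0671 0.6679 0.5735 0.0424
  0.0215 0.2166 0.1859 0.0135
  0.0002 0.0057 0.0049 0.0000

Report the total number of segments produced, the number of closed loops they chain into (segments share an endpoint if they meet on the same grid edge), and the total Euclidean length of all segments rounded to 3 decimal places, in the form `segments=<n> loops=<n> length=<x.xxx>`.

segments=6 loops=1 length=4.602

cell (0,1): code 0100 → (0.516,2.000)–(1.000,1.069)
cell (0,2): code 1000 → (1.000,2.548)–(0.516,2.000)
cell (1,1): code 0110 → (1.000,1.069)–(2.000,1.667)
cell (1,2): code 1001 → (2.000,2.196)–(1.000,2.548)
cell (2,1): code 0010 → (2.000,1.667)–(2.134,2.000)
cell (2,2): code 0001 → (2.134,2.000)–(2.000,2.196)
total: 6 segments, chained into 1 closed loop(s), length Σ = 4.602072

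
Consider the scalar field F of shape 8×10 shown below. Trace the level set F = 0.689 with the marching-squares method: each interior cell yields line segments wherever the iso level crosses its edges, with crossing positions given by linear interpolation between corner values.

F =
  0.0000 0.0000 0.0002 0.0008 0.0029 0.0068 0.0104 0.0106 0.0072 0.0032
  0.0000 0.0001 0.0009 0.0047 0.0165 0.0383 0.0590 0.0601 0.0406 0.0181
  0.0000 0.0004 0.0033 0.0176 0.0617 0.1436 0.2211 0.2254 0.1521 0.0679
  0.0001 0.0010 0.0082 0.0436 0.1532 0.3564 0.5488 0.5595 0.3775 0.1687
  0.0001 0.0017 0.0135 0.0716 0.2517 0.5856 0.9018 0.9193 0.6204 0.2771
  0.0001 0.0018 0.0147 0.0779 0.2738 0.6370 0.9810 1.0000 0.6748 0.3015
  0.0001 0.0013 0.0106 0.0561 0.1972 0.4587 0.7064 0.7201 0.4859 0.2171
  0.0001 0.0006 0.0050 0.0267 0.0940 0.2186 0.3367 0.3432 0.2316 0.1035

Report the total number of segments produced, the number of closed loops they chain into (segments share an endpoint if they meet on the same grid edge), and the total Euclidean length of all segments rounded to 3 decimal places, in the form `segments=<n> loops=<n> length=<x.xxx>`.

segments=10 loops=1 length=8.743

cell (3,5): code 0100 → (3.397,6.000)–(4.000,5.327)
cell (3,6): code 1100 → (3.360,7.000)–(3.397,6.000)
cell (3,7): code 1000 → (4.000,7.770)–(3.360,7.000)
cell (4,5): code 0110 → (4.000,5.327)–(5.000,5.151)
cell (4,7): code 1001 → (5.000,7.956)–(4.000,7.770)
cell (5,5): code 0110 → (5.000,5.151)–(6.000,5.930)
cell (5,7): code 1001 → (6.000,7.133)–(5.000,7.956)
cell (6,5): code 0010 → (6.000,5.930)–(6.047,6.000)
cell (6,6): code 0011 → (6.047,6.000)–(6.083,7.000)
cell (6,7): code 0001 → (6.083,7.000)–(6.000,7.133)
total: 10 segments, chained into 1 closed loop(s), length Σ = 8.742691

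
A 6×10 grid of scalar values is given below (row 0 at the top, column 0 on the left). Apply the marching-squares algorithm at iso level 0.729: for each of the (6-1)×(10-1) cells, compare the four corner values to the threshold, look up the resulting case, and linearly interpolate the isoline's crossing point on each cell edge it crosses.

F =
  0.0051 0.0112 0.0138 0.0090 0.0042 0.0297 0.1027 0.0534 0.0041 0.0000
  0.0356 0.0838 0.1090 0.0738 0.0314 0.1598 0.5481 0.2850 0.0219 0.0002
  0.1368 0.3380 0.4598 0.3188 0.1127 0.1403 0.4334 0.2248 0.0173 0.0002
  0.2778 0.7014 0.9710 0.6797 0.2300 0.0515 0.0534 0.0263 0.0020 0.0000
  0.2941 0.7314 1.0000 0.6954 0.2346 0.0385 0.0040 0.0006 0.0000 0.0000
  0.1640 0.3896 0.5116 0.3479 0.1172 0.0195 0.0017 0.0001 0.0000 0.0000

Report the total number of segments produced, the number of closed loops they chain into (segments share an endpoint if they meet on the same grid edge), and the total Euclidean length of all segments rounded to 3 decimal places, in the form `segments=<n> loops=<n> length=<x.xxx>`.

cell (2,1): code 0100 → (2.527,2.000)–(3.000,1.102)
cell (2,2): code 1000 → (3.000,2.831)–(2.527,2.000)
cell (3,0): code 0100 → (3.920,1.000)–(4.000,0.995)
cell (3,1): code 1110 → (3.000,1.102)–(3.920,1.000)
cell (3,2): code 1001 → (4.000,2.890)–(3.000,2.831)
cell (4,0): code 0010 → (4.000,0.995)–(4.007,1.000)
cell (4,1): code 0011 → (4.007,1.000)–(4.555,2.000)
cell (4,2): code 0001 → (4.555,2.000)–(4.000,2.890)
total: 8 segments, chained into 1 closed loop(s), length Σ = 6.176270

segments=8 loops=1 length=6.176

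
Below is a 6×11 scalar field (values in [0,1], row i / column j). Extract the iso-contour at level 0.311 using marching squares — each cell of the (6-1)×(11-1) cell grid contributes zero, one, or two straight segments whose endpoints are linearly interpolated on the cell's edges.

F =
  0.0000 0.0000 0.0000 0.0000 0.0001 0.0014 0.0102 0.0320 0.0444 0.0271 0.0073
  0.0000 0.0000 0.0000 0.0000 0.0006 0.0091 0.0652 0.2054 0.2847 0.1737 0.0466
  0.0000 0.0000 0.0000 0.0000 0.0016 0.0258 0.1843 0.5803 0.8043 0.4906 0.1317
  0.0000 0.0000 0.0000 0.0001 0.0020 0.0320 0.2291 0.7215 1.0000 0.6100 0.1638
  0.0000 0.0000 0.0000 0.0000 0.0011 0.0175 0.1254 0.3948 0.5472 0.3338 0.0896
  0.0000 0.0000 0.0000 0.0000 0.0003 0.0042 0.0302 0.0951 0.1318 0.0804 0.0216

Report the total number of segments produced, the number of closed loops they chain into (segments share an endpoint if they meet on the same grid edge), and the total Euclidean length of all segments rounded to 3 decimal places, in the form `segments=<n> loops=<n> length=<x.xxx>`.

cell (1,6): code 0100 → (1.282,7.000)–(2.000,6.320)
cell (1,7): code 1100 → (1.051,8.000)–(1.282,7.000)
cell (1,8): code 1100 → (1.433,9.000)–(1.051,8.000)
cell (1,9): code 1000 → (2.000,9.500)–(1.433,9.000)
cell (2,6): code 0110 → (2.000,6.320)–(3.000,6.166)
cell (2,9): code 1001 → (3.000,9.670)–(2.000,9.500)
cell (3,6): code 0110 → (3.000,6.166)–(4.000,6.689)
cell (3,9): code 1001 → (4.000,9.093)–(3.000,9.670)
cell (4,6): code 0010 → (4.000,6.689)–(4.280,7.000)
cell (4,7): code 0011 → (4.280,7.000)–(4.569,8.000)
cell (4,8): code 0011 → (4.569,8.000)–(4.090,9.000)
cell (4,9): code 0001 → (4.090,9.000)–(4.000,9.093)
total: 12 segments, chained into 1 closed loop(s), length Σ = 10.848514

segments=12 loops=1 length=10.849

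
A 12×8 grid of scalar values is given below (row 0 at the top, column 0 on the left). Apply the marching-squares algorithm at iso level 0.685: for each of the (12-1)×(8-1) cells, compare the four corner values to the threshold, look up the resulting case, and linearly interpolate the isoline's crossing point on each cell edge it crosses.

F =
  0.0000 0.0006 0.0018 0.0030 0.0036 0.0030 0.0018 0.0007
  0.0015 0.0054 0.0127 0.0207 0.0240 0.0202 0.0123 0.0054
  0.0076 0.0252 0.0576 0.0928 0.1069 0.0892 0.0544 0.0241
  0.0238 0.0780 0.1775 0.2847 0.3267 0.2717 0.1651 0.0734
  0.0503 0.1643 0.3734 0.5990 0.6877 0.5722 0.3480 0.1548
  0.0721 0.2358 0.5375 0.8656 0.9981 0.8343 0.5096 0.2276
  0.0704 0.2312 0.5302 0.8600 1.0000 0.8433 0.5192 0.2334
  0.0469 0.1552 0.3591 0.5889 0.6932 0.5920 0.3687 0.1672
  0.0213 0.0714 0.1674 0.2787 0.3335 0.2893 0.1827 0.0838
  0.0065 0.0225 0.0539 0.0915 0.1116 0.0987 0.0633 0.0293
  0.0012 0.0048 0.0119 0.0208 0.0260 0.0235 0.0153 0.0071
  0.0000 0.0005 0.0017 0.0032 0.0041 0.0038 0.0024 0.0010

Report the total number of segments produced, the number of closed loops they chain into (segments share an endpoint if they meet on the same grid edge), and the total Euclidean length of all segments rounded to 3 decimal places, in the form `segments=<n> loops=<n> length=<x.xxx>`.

segments=14 loops=1 length=9.527

cell (3,3): code 0100 → (3.993,4.000)–(4.000,3.970)
cell (3,4): code 1000 → (4.000,4.023)–(3.993,4.000)
cell (4,2): code 0100 → (4.323,3.000)–(5.000,2.450)
cell (4,3): code 1110 → (4.000,3.970)–(4.323,3.000)
cell (4,4): code 1101 → (4.430,5.000)–(4.000,4.023)
cell (4,5): code 1000 → (5.000,5.460)–(4.430,5.000)
cell (5,2): code 0110 → (5.000,2.450)–(6.000,2.469)
cell (5,5): code 1001 → (6.000,5.488)–(5.000,5.460)
cell (6,2): code 0010 → (6.000,2.469)–(6.646,3.000)
cell (6,3): code 0111 → (6.646,3.000)–(7.000,3.921)
cell (6,4): code 1011 → (7.000,4.081)–(6.630,5.000)
cell (6,5): code 0001 → (6.630,5.000)–(6.000,5.488)
cell (7,3): code 0010 → (7.000,3.921)–(7.023,4.000)
cell (7,4): code 0001 → (7.023,4.000)–(7.000,4.081)
total: 14 segments, chained into 1 closed loop(s), length Σ = 9.527124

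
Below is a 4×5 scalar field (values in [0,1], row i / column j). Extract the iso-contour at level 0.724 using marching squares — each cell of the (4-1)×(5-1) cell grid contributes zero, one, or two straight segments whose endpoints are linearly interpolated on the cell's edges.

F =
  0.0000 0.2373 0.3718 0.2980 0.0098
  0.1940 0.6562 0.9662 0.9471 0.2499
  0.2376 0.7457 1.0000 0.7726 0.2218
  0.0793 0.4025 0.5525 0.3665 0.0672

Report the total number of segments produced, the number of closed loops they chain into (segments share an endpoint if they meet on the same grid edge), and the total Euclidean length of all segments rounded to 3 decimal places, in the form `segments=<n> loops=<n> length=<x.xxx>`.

segments=10 loops=1 length=6.899

cell (0,1): code 0100 → (0.593,2.000)–(1.000,1.219)
cell (0,2): code 1100 → (0.656,3.000)–(0.593,2.000)
cell (0,3): code 1000 → (1.000,3.320)–(0.656,3.000)
cell (1,0): code 0100 → (1.758,1.000)–(2.000,0.957)
cell (1,1): code 1110 → (1.000,1.219)–(1.758,1.000)
cell (1,3): code 1001 → (2.000,3.088)–(1.000,3.320)
cell (2,0): code 0010 → (2.000,0.957)–(2.063,1.000)
cell (2,1): code 0011 → (2.063,1.000)–(2.617,2.000)
cell (2,2): code 0011 → (2.617,2.000)–(2.120,3.000)
cell (2,3): code 0001 → (2.120,3.000)–(2.000,3.088)
total: 10 segments, chained into 1 closed loop(s), length Σ = 6.898675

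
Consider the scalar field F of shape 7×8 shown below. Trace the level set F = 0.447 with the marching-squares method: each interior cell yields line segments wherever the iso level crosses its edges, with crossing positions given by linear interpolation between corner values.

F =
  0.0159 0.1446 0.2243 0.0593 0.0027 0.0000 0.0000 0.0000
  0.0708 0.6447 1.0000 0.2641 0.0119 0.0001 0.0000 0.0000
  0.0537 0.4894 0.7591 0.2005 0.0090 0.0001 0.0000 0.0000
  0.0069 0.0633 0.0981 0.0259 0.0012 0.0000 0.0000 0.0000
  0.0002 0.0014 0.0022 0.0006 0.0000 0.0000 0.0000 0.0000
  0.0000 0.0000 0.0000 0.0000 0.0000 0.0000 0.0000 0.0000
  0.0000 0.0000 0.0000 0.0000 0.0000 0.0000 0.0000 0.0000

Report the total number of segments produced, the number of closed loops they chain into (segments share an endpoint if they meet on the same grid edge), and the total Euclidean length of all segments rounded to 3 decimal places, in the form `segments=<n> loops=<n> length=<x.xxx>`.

segments=8 loops=1 length=6.596

cell (0,0): code 0100 → (0.605,1.000)–(1.000,0.656)
cell (0,1): code 1100 → (0.287,2.000)–(0.605,1.000)
cell (0,2): code 1000 → (1.000,2.751)–(0.287,2.000)
cell (1,0): code 0110 → (1.000,0.656)–(2.000,0.903)
cell (1,2): code 1001 → (2.000,2.559)–(1.000,2.751)
cell (2,0): code 0010 → (2.000,0.903)–(2.100,1.000)
cell (2,1): code 0011 → (2.100,1.000)–(2.472,2.000)
cell (2,2): code 0001 → (2.472,2.000)–(2.000,2.559)
total: 8 segments, chained into 1 closed loop(s), length Σ = 6.595765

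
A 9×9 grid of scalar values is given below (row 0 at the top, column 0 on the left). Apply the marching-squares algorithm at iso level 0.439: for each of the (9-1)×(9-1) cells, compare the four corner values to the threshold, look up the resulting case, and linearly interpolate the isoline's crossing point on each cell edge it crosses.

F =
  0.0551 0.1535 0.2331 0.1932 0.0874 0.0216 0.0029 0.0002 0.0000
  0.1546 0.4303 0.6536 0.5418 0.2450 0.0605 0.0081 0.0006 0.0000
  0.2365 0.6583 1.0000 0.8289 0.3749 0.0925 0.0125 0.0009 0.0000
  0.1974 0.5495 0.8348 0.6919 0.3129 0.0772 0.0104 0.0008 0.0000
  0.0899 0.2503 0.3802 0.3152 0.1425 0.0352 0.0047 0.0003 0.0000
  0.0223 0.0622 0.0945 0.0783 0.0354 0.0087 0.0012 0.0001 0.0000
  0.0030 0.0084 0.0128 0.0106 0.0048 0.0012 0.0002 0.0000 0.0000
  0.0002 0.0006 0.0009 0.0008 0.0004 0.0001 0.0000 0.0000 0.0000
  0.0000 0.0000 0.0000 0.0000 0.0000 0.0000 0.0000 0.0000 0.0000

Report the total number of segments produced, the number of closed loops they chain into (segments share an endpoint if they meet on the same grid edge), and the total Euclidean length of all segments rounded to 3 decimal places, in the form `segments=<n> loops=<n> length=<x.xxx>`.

cell (0,1): code 0100 → (0.490,2.000)–(1.000,1.039)
cell (0,2): code 1100 → (0.705,3.000)–(0.490,2.000)
cell (0,3): code 1000 → (1.000,3.346)–(0.705,3.000)
cell (1,0): code 0100 → (1.038,1.000)–(2.000,0.480)
cell (1,1): code 1110 → (1.000,1.039)–(1.038,1.000)
cell (1,3): code 1001 → (2.000,3.859)–(1.000,3.346)
cell (2,0): code 0110 → (2.000,0.480)–(3.000,0.686)
cell (2,3): code 1001 → (3.000,3.667)–(2.000,3.859)
cell (3,0): code 0010 → (3.000,0.686)–(3.369,1.000)
cell (3,1): code 0011 → (3.369,1.000)–(3.871,2.000)
cell (3,2): code 0011 → (3.871,2.000)–(3.671,3.000)
cell (3,3): code 0001 → (3.671,3.000)–(3.000,3.667)
total: 12 segments, chained into 1 closed loop(s), length Σ = 10.446243

segments=12 loops=1 length=10.446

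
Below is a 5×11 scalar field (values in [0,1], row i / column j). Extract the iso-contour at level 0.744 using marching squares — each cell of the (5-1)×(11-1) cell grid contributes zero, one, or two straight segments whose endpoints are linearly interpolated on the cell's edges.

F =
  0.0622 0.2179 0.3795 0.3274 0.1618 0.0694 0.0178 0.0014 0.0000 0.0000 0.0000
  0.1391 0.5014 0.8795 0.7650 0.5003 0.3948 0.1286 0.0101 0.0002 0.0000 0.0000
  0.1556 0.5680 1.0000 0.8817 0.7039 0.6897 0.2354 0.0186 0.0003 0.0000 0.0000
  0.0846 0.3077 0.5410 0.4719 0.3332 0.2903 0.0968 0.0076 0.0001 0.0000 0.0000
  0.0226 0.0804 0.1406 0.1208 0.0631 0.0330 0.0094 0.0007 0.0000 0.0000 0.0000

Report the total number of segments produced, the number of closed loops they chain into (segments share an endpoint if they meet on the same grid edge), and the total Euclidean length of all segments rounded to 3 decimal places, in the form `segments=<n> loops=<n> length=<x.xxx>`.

segments=8 loops=1 length=6.494

cell (0,1): code 0100 → (0.729,2.000)–(1.000,1.642)
cell (0,2): code 1100 → (0.952,3.000)–(0.729,2.000)
cell (0,3): code 1000 → (1.000,3.079)–(0.952,3.000)
cell (1,1): code 0110 → (1.000,1.642)–(2.000,1.407)
cell (1,3): code 1001 → (2.000,3.774)–(1.000,3.079)
cell (2,1): code 0010 → (2.000,1.407)–(2.558,2.000)
cell (2,2): code 0011 → (2.558,2.000)–(2.336,3.000)
cell (2,3): code 0001 → (2.336,3.000)–(2.000,3.774)
total: 8 segments, chained into 1 closed loop(s), length Σ = 6.493799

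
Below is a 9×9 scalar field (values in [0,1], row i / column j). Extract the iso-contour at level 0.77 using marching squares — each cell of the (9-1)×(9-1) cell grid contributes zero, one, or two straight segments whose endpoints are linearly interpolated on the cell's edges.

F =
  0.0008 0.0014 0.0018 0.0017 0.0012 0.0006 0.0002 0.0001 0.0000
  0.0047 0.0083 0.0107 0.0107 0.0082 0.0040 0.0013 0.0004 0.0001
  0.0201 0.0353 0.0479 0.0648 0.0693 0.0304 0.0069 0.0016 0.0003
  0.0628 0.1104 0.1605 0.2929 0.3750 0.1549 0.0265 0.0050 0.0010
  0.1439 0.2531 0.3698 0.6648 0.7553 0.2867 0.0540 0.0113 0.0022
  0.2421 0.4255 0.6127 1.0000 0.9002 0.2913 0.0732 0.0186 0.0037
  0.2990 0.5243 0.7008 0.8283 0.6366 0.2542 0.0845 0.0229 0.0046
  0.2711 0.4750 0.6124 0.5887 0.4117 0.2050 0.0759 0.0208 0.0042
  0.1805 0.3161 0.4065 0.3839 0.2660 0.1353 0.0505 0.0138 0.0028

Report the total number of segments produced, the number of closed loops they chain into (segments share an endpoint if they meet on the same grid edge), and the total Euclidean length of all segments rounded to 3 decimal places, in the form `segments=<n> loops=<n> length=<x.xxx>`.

segments=8 loops=1 length=6.169

cell (4,2): code 0100 → (4.314,3.000)–(5.000,2.406)
cell (4,3): code 1100 → (4.101,4.000)–(4.314,3.000)
cell (4,4): code 1000 → (5.000,4.214)–(4.101,4.000)
cell (5,2): code 0110 → (5.000,2.406)–(6.000,2.543)
cell (5,3): code 1011 → (6.000,3.304)–(5.494,4.000)
cell (5,4): code 0001 → (5.494,4.000)–(5.000,4.214)
cell (6,2): code 0010 → (6.000,2.543)–(6.243,3.000)
cell (6,3): code 0001 → (6.243,3.000)–(6.000,3.304)
total: 8 segments, chained into 1 closed loop(s), length Σ = 6.168804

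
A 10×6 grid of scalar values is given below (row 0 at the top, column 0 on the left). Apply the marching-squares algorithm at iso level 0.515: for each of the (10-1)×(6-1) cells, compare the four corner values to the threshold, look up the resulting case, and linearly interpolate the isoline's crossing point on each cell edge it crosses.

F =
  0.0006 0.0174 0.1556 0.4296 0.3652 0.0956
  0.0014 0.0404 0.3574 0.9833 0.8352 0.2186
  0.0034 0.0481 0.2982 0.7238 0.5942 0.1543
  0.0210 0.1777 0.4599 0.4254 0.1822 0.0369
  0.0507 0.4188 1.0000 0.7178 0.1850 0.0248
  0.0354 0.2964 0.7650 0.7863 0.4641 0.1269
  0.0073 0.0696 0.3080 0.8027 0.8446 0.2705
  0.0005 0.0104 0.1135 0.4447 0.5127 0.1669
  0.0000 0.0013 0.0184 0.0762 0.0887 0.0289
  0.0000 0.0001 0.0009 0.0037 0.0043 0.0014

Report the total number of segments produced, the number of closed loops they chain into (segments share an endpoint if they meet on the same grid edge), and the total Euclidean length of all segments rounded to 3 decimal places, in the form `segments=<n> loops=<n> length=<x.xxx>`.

cell (0,2): code 0100 → (0.154,3.000)–(1.000,2.252)
cell (0,3): code 1100 → (0.319,4.000)–(0.154,3.000)
cell (0,4): code 1000 → (1.000,4.519)–(0.319,4.000)
cell (1,2): code 0110 → (1.000,2.252)–(2.000,2.509)
cell (1,4): code 1001 → (2.000,4.180)–(1.000,4.519)
cell (2,2): code 0010 → (2.000,2.509)–(2.700,3.000)
cell (2,3): code 0011 → (2.700,3.000)–(2.192,4.000)
cell (2,4): code 0001 → (2.192,4.000)–(2.000,4.180)
cell (3,1): code 0100 → (3.102,2.000)–(4.000,1.166)
cell (3,2): code 1100 → (3.306,3.000)–(3.102,2.000)
cell (3,3): code 1000 → (4.000,3.381)–(3.306,3.000)
cell (4,1): code 0110 → (4.000,1.166)–(5.000,1.466)
cell (4,3): code 1001 → (5.000,3.842)–(4.000,3.381)
cell (5,1): code 0010 → (5.000,1.466)–(5.547,2.000)
cell (5,2): code 0111 → (5.547,2.000)–(6.000,2.418)
cell (5,3): code 1101 → (5.134,4.000)–(5.000,3.842)
cell (5,4): code 1000 → (6.000,4.574)–(5.134,4.000)
cell (6,2): code 0010 → (6.000,2.418)–(6.804,3.000)
cell (6,3): code 0011 → (6.804,3.000)–(6.993,4.000)
cell (6,4): code 0001 → (6.993,4.000)–(6.000,4.574)
total: 20 segments, chained into 2 closed loop(s), length Σ = 18.294433

segments=20 loops=2 length=18.294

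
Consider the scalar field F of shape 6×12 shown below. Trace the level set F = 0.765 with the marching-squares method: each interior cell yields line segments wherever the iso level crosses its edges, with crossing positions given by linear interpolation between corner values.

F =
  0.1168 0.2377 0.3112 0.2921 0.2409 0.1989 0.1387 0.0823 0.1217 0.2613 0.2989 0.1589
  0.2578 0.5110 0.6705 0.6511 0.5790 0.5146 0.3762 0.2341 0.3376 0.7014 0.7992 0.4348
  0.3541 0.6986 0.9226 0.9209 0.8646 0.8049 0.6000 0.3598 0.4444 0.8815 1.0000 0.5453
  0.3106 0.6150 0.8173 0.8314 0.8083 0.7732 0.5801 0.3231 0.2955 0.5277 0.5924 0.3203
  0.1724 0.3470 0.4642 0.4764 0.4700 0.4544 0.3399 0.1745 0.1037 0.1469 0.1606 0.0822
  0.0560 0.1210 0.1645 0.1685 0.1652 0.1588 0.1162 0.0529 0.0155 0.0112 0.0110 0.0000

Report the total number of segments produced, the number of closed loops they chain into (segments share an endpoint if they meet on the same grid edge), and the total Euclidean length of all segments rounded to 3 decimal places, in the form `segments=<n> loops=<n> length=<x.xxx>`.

segments=20 loops=2 length=14.916

cell (0,9): code 0100 → (0.932,10.000)–(1.000,9.650)
cell (0,10): code 1000 → (1.000,10.094)–(0.932,10.000)
cell (1,1): code 0100 → (1.375,2.000)–(2.000,1.296)
cell (1,2): code 1100 → (1.422,3.000)–(1.375,2.000)
cell (1,3): code 1100 → (1.651,4.000)–(1.422,3.000)
cell (1,4): code 1100 → (1.863,5.000)–(1.651,4.000)
cell (1,5): code 1000 → (2.000,5.195)–(1.863,5.000)
cell (1,8): code 0100 → (1.353,9.000)–(2.000,8.733)
cell (1,9): code 1110 → (1.000,9.650)–(1.353,9.000)
cell (1,10): code 1001 → (2.000,10.517)–(1.000,10.094)
cell (2,1): code 0110 → (2.000,1.296)–(3.000,1.741)
cell (2,5): code 1001 → (3.000,5.042)–(2.000,5.195)
cell (2,8): code 0010 → (2.000,8.733)–(2.329,9.000)
cell (2,9): code 0011 → (2.329,9.000)–(2.577,10.000)
cell (2,10): code 0001 → (2.577,10.000)–(2.000,10.517)
cell (3,1): code 0010 → (3.000,1.741)–(3.148,2.000)
cell (3,2): code 0011 → (3.148,2.000)–(3.187,3.000)
cell (3,3): code 0011 → (3.187,3.000)–(3.128,4.000)
cell (3,4): code 0011 → (3.128,4.000)–(3.026,5.000)
cell (3,5): code 0001 → (3.026,5.000)–(3.000,5.042)
total: 20 segments, chained into 2 closed loop(s), length Σ = 14.915886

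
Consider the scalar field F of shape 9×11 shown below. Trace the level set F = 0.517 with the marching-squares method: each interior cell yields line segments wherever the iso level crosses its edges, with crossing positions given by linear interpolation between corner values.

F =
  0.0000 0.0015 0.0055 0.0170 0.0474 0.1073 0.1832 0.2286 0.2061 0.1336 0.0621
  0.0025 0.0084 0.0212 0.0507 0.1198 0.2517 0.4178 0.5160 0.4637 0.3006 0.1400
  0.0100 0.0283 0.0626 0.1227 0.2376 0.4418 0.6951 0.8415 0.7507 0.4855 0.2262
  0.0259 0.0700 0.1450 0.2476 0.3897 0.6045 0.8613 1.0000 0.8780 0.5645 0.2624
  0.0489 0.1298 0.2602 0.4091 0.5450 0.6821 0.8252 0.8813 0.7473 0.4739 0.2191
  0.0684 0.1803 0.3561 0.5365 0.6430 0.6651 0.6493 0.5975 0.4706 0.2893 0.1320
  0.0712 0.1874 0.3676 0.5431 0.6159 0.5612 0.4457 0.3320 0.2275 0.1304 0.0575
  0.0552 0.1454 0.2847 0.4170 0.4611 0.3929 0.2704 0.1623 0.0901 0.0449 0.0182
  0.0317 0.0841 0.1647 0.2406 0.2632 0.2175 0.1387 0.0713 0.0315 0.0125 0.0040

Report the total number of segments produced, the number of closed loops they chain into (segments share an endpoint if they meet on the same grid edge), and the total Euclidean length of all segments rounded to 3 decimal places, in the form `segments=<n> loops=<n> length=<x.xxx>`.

segments=24 loops=1 length=18.109

cell (1,5): code 0100 → (1.358,6.000)–(2.000,5.297)
cell (1,6): code 1100 → (1.003,7.000)–(1.358,6.000)
cell (1,7): code 1100 → (1.186,8.000)–(1.003,7.000)
cell (1,8): code 1000 → (2.000,8.881)–(1.186,8.000)
cell (2,4): code 0100 → (2.462,5.000)–(3.000,4.593)
cell (2,5): code 1110 → (2.000,5.297)–(2.462,5.000)
cell (2,8): code 1101 → (2.399,9.000)–(2.000,8.881)
cell (2,9): code 1000 → (3.000,9.157)–(2.399,9.000)
cell (3,3): code 0100 → (3.820,4.000)–(4.000,3.794)
cell (3,4): code 1110 → (3.000,4.593)–(3.820,4.000)
cell (3,8): code 1011 → (4.000,8.842)–(3.524,9.000)
cell (3,9): code 0001 → (3.524,9.000)–(3.000,9.157)
cell (4,2): code 0100 → (4.847,3.000)–(5.000,2.892)
cell (4,3): code 1110 → (4.000,3.794)–(4.847,3.000)
cell (4,7): code 1011 → (5.000,7.634)–(4.832,8.000)
cell (4,8): code 0001 → (4.832,8.000)–(4.000,8.842)
cell (5,2): code 0110 → (5.000,2.892)–(6.000,2.851)
cell (5,5): code 1011 → (6.000,5.383)–(5.650,6.000)
cell (5,6): code 0011 → (5.650,6.000)–(5.303,7.000)
cell (5,7): code 0001 → (5.303,7.000)–(5.000,7.634)
cell (6,2): code 0010 → (6.000,2.851)–(6.207,3.000)
cell (6,3): code 0011 → (6.207,3.000)–(6.639,4.000)
cell (6,4): code 0011 → (6.639,4.000)–(6.263,5.000)
cell (6,5): code 0001 → (6.263,5.000)–(6.000,5.383)
total: 24 segments, chained into 1 closed loop(s), length Σ = 18.108513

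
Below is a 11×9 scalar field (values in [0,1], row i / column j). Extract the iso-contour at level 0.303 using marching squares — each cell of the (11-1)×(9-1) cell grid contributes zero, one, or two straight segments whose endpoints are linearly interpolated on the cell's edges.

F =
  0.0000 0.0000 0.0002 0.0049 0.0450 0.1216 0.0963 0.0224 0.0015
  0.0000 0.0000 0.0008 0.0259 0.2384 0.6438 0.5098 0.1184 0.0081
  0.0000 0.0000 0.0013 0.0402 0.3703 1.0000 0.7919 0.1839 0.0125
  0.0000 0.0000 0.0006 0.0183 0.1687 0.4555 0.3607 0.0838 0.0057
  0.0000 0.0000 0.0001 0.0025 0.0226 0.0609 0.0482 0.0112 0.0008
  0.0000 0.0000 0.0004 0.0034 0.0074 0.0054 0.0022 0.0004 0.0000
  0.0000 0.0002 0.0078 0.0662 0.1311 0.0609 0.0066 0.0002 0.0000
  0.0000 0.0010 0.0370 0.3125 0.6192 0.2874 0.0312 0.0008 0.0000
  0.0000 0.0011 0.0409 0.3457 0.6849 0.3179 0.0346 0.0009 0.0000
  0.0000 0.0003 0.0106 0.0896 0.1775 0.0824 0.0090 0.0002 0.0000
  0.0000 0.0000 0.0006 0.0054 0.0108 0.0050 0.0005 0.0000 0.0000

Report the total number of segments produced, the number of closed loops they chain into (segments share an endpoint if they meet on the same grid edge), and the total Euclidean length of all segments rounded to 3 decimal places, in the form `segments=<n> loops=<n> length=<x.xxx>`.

segments=22 loops=2 length=16.290

cell (0,4): code 0100 → (0.347,5.000)–(1.000,4.159)
cell (0,5): code 1100 → (0.500,6.000)–(0.347,5.000)
cell (0,6): code 1000 → (1.000,6.528)–(0.500,6.000)
cell (1,3): code 0100 → (1.490,4.000)–(2.000,3.796)
cell (1,4): code 1110 → (1.000,4.159)–(1.490,4.000)
cell (1,6): code 1001 → (2.000,6.804)–(1.000,6.528)
cell (2,3): code 0010 → (2.000,3.796)–(2.334,4.000)
cell (2,4): code 0111 → (2.334,4.000)–(3.000,4.468)
cell (2,6): code 1001 → (3.000,6.208)–(2.000,6.804)
cell (3,4): code 0010 → (3.000,4.468)–(3.386,5.000)
cell (3,5): code 0011 → (3.386,5.000)–(3.185,6.000)
cell (3,6): code 0001 → (3.185,6.000)–(3.000,6.208)
cell (6,2): code 0100 → (6.961,3.000)–(7.000,2.966)
cell (6,3): code 1100 → (6.352,4.000)–(6.961,3.000)
cell (6,4): code 1000 → (7.000,4.953)–(6.352,4.000)
cell (7,2): code 0110 → (7.000,2.966)–(8.000,2.860)
cell (7,4): code 1101 → (7.511,5.000)–(7.000,4.953)
cell (7,5): code 1000 → (8.000,5.053)–(7.511,5.000)
cell (8,2): code 0010 → (8.000,2.860)–(8.167,3.000)
cell (8,3): code 0011 → (8.167,3.000)–(8.753,4.000)
cell (8,4): code 0011 → (8.753,4.000)–(8.063,5.000)
cell (8,5): code 0001 → (8.063,5.000)–(8.000,5.053)
total: 22 segments, chained into 2 closed loop(s), length Σ = 16.289745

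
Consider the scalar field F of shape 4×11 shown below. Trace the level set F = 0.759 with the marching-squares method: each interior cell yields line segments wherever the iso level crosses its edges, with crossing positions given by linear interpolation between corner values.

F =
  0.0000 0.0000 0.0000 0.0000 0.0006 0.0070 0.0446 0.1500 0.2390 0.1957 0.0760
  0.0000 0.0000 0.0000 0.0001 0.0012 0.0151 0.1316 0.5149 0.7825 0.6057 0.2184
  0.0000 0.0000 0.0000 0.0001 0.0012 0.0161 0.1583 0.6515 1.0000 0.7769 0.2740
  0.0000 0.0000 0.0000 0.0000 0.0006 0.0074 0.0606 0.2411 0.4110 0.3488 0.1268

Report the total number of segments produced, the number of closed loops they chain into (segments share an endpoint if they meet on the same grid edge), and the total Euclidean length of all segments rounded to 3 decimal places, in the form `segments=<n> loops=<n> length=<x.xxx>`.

cell (0,7): code 0100 → (0.957,8.000)–(1.000,7.912)
cell (0,8): code 1000 → (1.000,8.133)–(0.957,8.000)
cell (1,7): code 0110 → (1.000,7.912)–(2.000,7.308)
cell (1,8): code 1101 → (1.895,9.000)–(1.000,8.133)
cell (1,9): code 1000 → (2.000,9.036)–(1.895,9.000)
cell (2,7): code 0010 → (2.000,7.308)–(2.409,8.000)
cell (2,8): code 0011 → (2.409,8.000)–(2.042,9.000)
cell (2,9): code 0001 → (2.042,9.000)–(2.000,9.036)
total: 8 segments, chained into 1 closed loop(s), length Σ = 4.686438

segments=8 loops=1 length=4.686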